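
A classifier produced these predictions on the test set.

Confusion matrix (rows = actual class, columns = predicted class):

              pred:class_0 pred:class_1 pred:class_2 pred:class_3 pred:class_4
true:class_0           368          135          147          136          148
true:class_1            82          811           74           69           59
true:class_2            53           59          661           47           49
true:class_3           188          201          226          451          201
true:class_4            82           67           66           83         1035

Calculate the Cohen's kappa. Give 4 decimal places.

0.5046

Observed agreement pₒ = trace/N = 3326/5498 = 0.60495
Expected agreement pₑ = Σ (rowᵢ·colᵢ)/N² = (934·773 + 1095·1273 + 869·1174 + 1267·786 + 1333·1492)/5498² = 0.20249
κ = (pₒ − pₑ)/(1 − pₑ) = (0.60495 − 0.20249)/(1 − 0.20249) = 0.5046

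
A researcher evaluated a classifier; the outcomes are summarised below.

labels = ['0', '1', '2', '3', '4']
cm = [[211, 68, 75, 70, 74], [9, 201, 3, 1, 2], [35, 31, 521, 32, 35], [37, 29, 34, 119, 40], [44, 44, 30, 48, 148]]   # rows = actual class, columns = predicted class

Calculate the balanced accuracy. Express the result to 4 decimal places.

0.6163

Balanced accuracy = mean of per-class recall.
  0: recall = 211/498 = 0.42369
  1: recall = 201/216 = 0.93056
  2: recall = 521/654 = 0.79664
  3: recall = 119/259 = 0.45946
  4: recall = 148/314 = 0.47134
Mean = (0.42369 + 0.93056 + 0.79664 + 0.45946 + 0.47134) / 5 = 0.6163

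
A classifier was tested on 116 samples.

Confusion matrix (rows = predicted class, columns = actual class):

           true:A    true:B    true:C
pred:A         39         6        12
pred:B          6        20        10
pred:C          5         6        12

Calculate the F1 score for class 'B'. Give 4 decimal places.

0.5882

One-vs-rest for 'B': TP = diagonal; FP = other classes predicted 'B'; FN = 'B' predicted as other.
F1 score = 2·TP/(2·TP+FP+FN).
B: TP=20, FP=6+10=16, FN=6+6=12 → 40/68 = 0.58824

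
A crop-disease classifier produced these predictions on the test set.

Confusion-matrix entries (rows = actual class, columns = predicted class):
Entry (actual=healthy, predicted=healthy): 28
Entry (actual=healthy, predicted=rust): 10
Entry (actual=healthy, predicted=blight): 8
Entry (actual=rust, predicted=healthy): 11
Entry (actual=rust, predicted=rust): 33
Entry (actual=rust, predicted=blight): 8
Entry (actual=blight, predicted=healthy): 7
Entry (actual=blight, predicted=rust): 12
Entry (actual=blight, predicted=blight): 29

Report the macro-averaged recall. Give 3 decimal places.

Per-class recall (TP/(TP+FN)):
  healthy: TP=28, FN=10+8=18 → 28/46 = 0.6087
  rust: TP=33, FN=11+8=19 → 33/52 = 0.6346
  blight: TP=29, FN=7+12=19 → 29/48 = 0.6042
Macro-recall = mean = (0.6087 + 0.6346 + 0.6042) / 3 = 0.616

0.616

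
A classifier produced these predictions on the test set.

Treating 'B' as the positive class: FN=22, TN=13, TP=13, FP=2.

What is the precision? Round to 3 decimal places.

0.867

Precision = TP/(TP+FP) = 13/(13+2) = 13/15 = 0.867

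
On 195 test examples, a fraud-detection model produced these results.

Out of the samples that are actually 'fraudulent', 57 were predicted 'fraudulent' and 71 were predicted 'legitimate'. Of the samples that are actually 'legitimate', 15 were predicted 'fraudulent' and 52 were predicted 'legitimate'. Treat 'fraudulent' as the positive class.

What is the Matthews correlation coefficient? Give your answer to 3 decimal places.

0.218

MCC = (TP·TN − FP·FN) / √((TP+FP)(TP+FN)(TN+FP)(TN+FN))
Numerator = 57·52 − 15·71 = 1899
Denominator = √(72·128·67·123) = √75949056 = 8714.8756
MCC = 1899 / 8714.8756 = 0.218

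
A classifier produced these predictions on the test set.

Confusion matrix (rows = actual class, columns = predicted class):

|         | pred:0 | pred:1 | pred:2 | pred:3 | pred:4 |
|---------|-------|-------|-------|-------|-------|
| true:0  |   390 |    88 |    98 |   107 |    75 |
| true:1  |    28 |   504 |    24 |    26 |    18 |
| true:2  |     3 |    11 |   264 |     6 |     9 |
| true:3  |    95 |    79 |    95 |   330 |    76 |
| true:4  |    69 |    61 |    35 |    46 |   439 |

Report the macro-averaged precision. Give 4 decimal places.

Per-class precision (TP/(TP+FP)):
  0: TP=390, FP=28+3+95+69=195 → 390/585 = 0.66667
  1: TP=504, FP=88+11+79+61=239 → 504/743 = 0.67833
  2: TP=264, FP=98+24+95+35=252 → 264/516 = 0.51163
  3: TP=330, FP=107+26+6+46=185 → 330/515 = 0.64078
  4: TP=439, FP=75+18+9+76=178 → 439/617 = 0.71151
Macro-precision = mean = (0.66667 + 0.67833 + 0.51163 + 0.64078 + 0.71151) / 5 = 0.6418

0.6418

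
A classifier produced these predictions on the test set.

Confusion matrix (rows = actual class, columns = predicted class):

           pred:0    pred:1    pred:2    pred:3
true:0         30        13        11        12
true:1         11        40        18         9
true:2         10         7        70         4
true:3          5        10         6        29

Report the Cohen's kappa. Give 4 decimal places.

Observed agreement pₒ = trace/N = 169/285 = 0.59298
Expected agreement pₑ = Σ (rowᵢ·colᵢ)/N² = (66·56 + 78·70 + 91·105 + 50·54)/285² = 0.26360
κ = (pₒ − pₑ)/(1 − pₑ) = (0.59298 − 0.26360)/(1 − 0.26360) = 0.4473

0.4473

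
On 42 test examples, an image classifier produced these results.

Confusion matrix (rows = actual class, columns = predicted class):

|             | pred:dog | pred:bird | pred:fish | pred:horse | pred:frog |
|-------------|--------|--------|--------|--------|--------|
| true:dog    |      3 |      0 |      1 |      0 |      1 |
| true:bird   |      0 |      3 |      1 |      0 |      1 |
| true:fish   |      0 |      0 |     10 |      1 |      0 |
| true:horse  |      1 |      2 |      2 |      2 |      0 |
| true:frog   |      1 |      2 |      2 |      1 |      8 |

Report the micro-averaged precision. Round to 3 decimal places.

Micro-averaging pools counts across classes: ΣTP=26, ΣFP=16, ΣFN=16.
Micro-precision = TP/(TP+FP) on pooled counts = 0.619 (equals overall accuracy in single-label multiclass).

0.619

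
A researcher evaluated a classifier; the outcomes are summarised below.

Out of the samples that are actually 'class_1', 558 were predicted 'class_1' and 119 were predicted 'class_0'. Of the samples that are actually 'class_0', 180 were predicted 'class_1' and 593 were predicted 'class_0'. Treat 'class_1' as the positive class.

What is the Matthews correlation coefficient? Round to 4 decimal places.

0.5902

MCC = (TP·TN − FP·FN) / √((TP+FP)(TP+FN)(TN+FP)(TN+FN))
Numerator = 558·593 − 180·119 = 309474
Denominator = √(738·677·773·712) = √274982159376 = 524387.4134
MCC = 309474 / 524387.4134 = 0.5902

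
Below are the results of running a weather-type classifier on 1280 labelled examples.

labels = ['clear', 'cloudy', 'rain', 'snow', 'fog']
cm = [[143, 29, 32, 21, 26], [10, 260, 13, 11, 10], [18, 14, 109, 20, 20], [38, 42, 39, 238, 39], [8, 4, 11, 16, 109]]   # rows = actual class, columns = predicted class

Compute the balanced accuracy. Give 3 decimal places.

0.673

Balanced accuracy = mean of per-class recall.
  clear: recall = 143/251 = 0.5697
  cloudy: recall = 260/304 = 0.8553
  rain: recall = 109/181 = 0.6022
  snow: recall = 238/396 = 0.6010
  fog: recall = 109/148 = 0.7365
Mean = (0.5697 + 0.8553 + 0.6022 + 0.6010 + 0.7365) / 5 = 0.673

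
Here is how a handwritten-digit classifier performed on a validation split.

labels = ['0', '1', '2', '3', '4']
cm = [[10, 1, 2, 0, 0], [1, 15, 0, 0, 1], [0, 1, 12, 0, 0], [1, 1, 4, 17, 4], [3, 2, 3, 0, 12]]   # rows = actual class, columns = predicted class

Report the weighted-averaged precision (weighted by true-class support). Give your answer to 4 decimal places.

0.7774

Per-class precision (TP/(TP+FP)):
  0: TP=10, FP=1+0+1+3=5 → 10/15 = 0.66667
  1: TP=15, FP=1+1+1+2=5 → 15/20 = 0.75000
  2: TP=12, FP=2+0+4+3=9 → 12/21 = 0.57143
  3: TP=17, FP=0+0+0+0=0 → 17/17 = 1.00000
  4: TP=12, FP=0+1+0+4=5 → 12/17 = 0.70588
Weighted-precision = Σ (supportᵢ/N)·precisionᵢ with N=90: (13/90)·0.66667 + (17/90)·0.75000 + (13/90)·0.57143 + (27/90)·1.00000 + (20/90)·0.70588 = 0.7774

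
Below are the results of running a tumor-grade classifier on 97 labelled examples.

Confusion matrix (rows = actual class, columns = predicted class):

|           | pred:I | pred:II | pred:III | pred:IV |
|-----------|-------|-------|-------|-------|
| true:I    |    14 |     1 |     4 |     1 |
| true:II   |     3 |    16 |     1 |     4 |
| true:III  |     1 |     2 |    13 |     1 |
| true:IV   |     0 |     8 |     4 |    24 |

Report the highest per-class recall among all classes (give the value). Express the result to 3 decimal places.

Per-class recall (TP/(TP+FN)):
  I: TP=14, FN=1+4+1=6 → 14/20 = 0.7000
  II: TP=16, FN=3+1+4=8 → 16/24 = 0.6667
  III: TP=13, FN=1+2+1=4 → 13/17 = 0.7647
  IV: TP=24, FN=0+8+4=12 → 24/36 = 0.6667
Highest is class 'III' with recall = 0.765.

0.765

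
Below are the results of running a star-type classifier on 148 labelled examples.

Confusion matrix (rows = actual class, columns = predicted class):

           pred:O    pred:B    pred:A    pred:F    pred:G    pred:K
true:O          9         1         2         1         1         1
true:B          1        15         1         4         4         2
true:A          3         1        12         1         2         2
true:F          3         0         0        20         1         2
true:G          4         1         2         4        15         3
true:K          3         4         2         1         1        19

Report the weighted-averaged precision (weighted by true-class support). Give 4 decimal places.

0.6223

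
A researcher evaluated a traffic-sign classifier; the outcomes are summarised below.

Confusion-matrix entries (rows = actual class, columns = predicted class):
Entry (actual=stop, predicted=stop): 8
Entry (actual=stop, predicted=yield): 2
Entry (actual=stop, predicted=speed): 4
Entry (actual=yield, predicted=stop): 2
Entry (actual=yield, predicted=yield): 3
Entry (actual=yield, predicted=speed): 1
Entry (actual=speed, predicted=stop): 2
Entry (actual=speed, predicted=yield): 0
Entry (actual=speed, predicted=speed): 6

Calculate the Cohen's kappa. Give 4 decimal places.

Observed agreement pₒ = trace/N = 17/28 = 0.60714
Expected agreement pₑ = Σ (rowᵢ·colᵢ)/N² = (14·12 + 6·5 + 8·11)/28² = 0.36480
κ = (pₒ − pₑ)/(1 − pₑ) = (0.60714 − 0.36480)/(1 − 0.36480) = 0.3815

0.3815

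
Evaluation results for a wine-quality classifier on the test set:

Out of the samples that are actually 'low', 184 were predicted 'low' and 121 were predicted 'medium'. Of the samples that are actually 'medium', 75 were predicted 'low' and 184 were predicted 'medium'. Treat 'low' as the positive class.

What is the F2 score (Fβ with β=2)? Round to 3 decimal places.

0.622

Fβ = (1+β²)·TP / ((1+β²)·TP + β²·FN + FP), with β²=4
= 5·184 / (5·184 + 4·121 + 75) = 0.622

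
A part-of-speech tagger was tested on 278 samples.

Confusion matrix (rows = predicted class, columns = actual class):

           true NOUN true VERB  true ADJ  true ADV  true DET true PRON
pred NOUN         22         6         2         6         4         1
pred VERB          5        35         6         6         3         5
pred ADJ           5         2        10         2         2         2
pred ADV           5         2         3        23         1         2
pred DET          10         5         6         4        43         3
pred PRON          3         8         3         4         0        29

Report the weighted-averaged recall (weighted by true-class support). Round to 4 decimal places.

0.5827

Per-class recall (TP/(TP+FN)):
  NOUN: TP=22, FN=5+5+5+10+3=28 → 22/50 = 0.44000
  VERB: TP=35, FN=6+2+2+5+8=23 → 35/58 = 0.60345
  ADJ: TP=10, FN=2+6+3+6+3=20 → 10/30 = 0.33333
  ADV: TP=23, FN=6+6+2+4+4=22 → 23/45 = 0.51111
  DET: TP=43, FN=4+3+2+1+0=10 → 43/53 = 0.81132
  PRON: TP=29, FN=1+5+2+2+3=13 → 29/42 = 0.69048
Weighted-recall = Σ (supportᵢ/N)·recallᵢ with N=278: (50/278)·0.44000 + (58/278)·0.60345 + (30/278)·0.33333 + (45/278)·0.51111 + (53/278)·0.81132 + (42/278)·0.69048 = 0.5827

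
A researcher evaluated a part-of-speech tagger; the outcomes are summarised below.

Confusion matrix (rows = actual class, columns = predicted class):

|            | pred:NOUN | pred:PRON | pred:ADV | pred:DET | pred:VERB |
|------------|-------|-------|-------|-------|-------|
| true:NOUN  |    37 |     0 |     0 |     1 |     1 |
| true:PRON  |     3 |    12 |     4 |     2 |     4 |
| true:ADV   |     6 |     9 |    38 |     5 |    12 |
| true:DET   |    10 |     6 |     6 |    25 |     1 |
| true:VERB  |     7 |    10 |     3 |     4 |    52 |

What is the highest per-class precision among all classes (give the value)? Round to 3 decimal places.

0.745

Per-class precision (TP/(TP+FP)):
  NOUN: TP=37, FP=3+6+10+7=26 → 37/63 = 0.5873
  PRON: TP=12, FP=0+9+6+10=25 → 12/37 = 0.3243
  ADV: TP=38, FP=0+4+6+3=13 → 38/51 = 0.7451
  DET: TP=25, FP=1+2+5+4=12 → 25/37 = 0.6757
  VERB: TP=52, FP=1+4+12+1=18 → 52/70 = 0.7429
Highest is class 'ADV' with precision = 0.745.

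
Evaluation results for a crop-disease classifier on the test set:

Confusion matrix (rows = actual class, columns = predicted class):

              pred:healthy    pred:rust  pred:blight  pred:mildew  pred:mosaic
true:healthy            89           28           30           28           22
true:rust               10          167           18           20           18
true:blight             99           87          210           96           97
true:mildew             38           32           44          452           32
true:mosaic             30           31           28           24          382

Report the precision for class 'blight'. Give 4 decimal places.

0.6364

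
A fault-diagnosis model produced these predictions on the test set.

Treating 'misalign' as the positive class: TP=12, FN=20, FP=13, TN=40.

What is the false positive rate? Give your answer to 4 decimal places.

FPR = FP/(FP+TN) = 13/(13+40) = 0.2453

0.2453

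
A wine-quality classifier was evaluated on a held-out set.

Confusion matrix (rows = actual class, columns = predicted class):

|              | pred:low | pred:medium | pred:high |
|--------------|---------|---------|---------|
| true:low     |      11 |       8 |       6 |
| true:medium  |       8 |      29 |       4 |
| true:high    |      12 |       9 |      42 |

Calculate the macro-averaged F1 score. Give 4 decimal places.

0.5967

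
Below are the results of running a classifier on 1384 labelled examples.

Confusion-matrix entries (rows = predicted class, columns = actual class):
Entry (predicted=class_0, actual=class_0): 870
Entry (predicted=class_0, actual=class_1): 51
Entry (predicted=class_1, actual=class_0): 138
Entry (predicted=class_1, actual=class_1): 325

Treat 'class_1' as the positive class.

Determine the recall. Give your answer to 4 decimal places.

0.8644

Recall = TP/(TP+FN) = 325/(325+51) = 325/376 = 0.8644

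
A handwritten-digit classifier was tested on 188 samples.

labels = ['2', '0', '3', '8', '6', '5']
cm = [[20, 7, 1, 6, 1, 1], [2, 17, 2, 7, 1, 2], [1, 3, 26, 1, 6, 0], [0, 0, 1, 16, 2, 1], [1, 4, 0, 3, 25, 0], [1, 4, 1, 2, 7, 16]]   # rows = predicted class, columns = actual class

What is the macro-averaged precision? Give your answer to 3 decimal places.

0.647

Per-class precision (TP/(TP+FP)):
  2: TP=20, FP=7+1+6+1+1=16 → 20/36 = 0.5556
  0: TP=17, FP=2+2+7+1+2=14 → 17/31 = 0.5484
  3: TP=26, FP=1+3+1+6+0=11 → 26/37 = 0.7027
  8: TP=16, FP=0+0+1+2+1=4 → 16/20 = 0.8000
  6: TP=25, FP=1+4+0+3+0=8 → 25/33 = 0.7576
  5: TP=16, FP=1+4+1+2+7=15 → 16/31 = 0.5161
Macro-precision = mean = (0.5556 + 0.5484 + 0.7027 + 0.8000 + 0.7576 + 0.5161) / 6 = 0.647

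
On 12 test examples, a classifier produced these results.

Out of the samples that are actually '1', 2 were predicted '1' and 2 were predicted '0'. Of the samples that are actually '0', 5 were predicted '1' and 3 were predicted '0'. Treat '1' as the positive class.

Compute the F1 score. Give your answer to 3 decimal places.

0.364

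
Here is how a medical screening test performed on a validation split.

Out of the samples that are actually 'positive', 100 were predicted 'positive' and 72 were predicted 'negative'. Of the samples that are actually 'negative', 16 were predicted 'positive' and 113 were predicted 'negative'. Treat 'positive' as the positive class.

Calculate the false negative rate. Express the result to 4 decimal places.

FNR = FN/(FN+TP) = 72/(72+100) = 0.4186

0.4186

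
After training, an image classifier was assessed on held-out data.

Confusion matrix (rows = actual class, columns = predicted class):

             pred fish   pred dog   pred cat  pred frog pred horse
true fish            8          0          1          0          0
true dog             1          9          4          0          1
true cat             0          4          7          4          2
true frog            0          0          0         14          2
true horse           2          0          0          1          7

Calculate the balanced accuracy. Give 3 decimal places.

0.695

Balanced accuracy = mean of per-class recall.
  fish: recall = 8/9 = 0.8889
  dog: recall = 9/15 = 0.6000
  cat: recall = 7/17 = 0.4118
  frog: recall = 14/16 = 0.8750
  horse: recall = 7/10 = 0.7000
Mean = (0.8889 + 0.6000 + 0.4118 + 0.8750 + 0.7000) / 5 = 0.695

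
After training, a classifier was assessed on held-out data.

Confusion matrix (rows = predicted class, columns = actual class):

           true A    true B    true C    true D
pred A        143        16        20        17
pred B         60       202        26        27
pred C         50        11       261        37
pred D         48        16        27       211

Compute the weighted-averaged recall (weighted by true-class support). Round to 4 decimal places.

0.6971

Per-class recall (TP/(TP+FN)):
  A: TP=143, FN=60+50+48=158 → 143/301 = 0.47508
  B: TP=202, FN=16+11+16=43 → 202/245 = 0.82449
  C: TP=261, FN=20+26+27=73 → 261/334 = 0.78144
  D: TP=211, FN=17+27+37=81 → 211/292 = 0.72260
Weighted-recall = Σ (supportᵢ/N)·recallᵢ with N=1172: (301/1172)·0.47508 + (245/1172)·0.82449 + (334/1172)·0.78144 + (292/1172)·0.72260 = 0.6971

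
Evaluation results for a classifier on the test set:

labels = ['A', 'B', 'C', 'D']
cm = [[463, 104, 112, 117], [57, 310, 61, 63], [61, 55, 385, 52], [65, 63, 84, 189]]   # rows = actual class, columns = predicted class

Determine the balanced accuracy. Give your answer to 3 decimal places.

0.595

Balanced accuracy = mean of per-class recall.
  A: recall = 463/796 = 0.5817
  B: recall = 310/491 = 0.6314
  C: recall = 385/553 = 0.6962
  D: recall = 189/401 = 0.4713
Mean = (0.5817 + 0.6314 + 0.6962 + 0.4713) / 4 = 0.595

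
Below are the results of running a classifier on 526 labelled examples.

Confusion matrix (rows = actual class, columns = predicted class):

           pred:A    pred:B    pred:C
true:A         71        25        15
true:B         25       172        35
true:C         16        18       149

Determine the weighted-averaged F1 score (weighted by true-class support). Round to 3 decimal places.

Per-class F1 score (2·TP/(2·TP+FP+FN)):
  A: TP=71, FP=25+16=41, FN=25+15=40 → 142/223 = 0.6368
  B: TP=172, FP=25+18=43, FN=25+35=60 → 344/447 = 0.7696
  C: TP=149, FP=15+35=50, FN=16+18=34 → 298/382 = 0.7801
Weighted-F1 score = Σ (supportᵢ/N)·F1 scoreᵢ with N=526: (111/526)·0.6368 + (232/526)·0.7696 + (183/526)·0.7801 = 0.745

0.745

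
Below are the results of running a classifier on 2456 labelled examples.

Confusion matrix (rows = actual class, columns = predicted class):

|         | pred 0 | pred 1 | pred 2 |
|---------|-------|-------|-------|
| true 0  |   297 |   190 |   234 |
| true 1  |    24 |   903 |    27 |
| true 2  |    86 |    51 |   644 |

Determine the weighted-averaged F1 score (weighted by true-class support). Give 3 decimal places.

Per-class F1 score (2·TP/(2·TP+FP+FN)):
  0: TP=297, FP=24+86=110, FN=190+234=424 → 594/1128 = 0.5266
  1: TP=903, FP=190+51=241, FN=24+27=51 → 1806/2098 = 0.8608
  2: TP=644, FP=234+27=261, FN=86+51=137 → 1288/1686 = 0.7639
Weighted-F1 score = Σ (supportᵢ/N)·F1 scoreᵢ with N=2456: (721/2456)·0.5266 + (954/2456)·0.8608 + (781/2456)·0.7639 = 0.732

0.732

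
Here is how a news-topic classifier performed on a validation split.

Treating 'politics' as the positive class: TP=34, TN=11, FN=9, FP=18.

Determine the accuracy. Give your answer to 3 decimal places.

Accuracy = (TP+TN)/N = (34+11)/72 = 0.625

0.625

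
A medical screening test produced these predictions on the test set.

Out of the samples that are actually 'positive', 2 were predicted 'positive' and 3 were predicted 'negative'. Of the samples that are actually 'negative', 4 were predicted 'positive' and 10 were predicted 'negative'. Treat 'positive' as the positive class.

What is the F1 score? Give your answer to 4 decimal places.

Precision = TP/(TP+FP) = 2/6 = 0.3333
Recall = TP/(TP+FN) = 2/5 = 0.4000
F1 = 2·TP/(2·TP+FP+FN) = 4/11 = 0.3636

0.3636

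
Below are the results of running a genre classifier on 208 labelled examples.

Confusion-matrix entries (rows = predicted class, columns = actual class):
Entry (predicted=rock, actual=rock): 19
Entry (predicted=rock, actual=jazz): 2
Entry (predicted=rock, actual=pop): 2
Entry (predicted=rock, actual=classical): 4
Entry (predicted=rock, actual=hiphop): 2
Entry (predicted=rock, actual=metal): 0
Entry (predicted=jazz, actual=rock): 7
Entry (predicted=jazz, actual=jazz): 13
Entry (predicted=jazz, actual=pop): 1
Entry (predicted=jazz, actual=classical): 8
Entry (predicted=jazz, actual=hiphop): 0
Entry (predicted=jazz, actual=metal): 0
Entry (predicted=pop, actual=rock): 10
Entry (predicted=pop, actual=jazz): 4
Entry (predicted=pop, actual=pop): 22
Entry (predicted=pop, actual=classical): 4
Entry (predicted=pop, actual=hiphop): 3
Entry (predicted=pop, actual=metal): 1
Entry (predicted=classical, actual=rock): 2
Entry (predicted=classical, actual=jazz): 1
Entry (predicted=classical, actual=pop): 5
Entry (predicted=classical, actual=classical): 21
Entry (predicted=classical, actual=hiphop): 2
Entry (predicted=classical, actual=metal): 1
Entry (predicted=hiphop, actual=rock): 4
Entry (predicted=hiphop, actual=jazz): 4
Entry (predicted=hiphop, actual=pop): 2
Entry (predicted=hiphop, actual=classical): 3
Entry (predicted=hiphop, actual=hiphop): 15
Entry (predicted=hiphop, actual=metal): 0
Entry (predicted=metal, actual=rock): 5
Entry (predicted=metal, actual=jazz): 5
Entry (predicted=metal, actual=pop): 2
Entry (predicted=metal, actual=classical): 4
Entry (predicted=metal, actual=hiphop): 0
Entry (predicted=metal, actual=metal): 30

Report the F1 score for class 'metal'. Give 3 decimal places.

0.769

Take TP from the diagonal, FP from the rest of the 'metal' prediction marginal, FN from the rest of the 'metal' actual marginal.
F1 score = 2·TP/(2·TP+FP+FN).
metal: TP=30, FP=5+5+2+4+0=16, FN=0+0+1+1+0=2 → 60/78 = 0.7692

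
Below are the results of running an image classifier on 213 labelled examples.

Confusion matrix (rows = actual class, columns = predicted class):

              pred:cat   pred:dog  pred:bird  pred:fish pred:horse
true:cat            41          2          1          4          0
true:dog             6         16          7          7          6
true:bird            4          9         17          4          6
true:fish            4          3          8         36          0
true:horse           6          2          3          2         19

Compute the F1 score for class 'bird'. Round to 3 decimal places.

0.447

Treat 'bird' as positive and all other classes as negative.
F1 score = 2·TP/(2·TP+FP+FN).
bird: TP=17, FP=1+7+8+3=19, FN=4+9+4+6=23 → 34/76 = 0.4474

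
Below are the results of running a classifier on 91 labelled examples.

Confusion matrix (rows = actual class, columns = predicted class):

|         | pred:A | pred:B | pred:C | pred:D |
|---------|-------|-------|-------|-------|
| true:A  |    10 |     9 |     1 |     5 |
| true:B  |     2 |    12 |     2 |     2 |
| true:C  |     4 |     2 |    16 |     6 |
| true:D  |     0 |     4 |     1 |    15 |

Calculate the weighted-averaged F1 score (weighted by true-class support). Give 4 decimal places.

0.5820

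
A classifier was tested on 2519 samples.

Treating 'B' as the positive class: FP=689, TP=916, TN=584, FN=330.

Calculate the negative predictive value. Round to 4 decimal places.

0.6389

NPV = TN/(TN+FN) = 584/(584+330) = 0.6389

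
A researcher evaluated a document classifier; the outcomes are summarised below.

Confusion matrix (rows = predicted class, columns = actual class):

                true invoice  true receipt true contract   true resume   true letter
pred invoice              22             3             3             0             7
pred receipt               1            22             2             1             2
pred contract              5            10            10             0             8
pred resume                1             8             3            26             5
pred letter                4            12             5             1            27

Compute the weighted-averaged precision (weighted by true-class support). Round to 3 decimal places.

Per-class precision (TP/(TP+FP)):
  invoice: TP=22, FP=3+3+0+7=13 → 22/35 = 0.6286
  receipt: TP=22, FP=1+2+1+2=6 → 22/28 = 0.7857
  contract: TP=10, FP=5+10+0+8=23 → 10/33 = 0.3030
  resume: TP=26, FP=1+8+3+5=17 → 26/43 = 0.6047
  letter: TP=27, FP=4+12+5+1=22 → 27/49 = 0.5510
Weighted-precision = Σ (supportᵢ/N)·precisionᵢ with N=188: (33/188)·0.6286 + (55/188)·0.7857 + (23/188)·0.3030 + (28/188)·0.6047 + (49/188)·0.5510 = 0.611

0.611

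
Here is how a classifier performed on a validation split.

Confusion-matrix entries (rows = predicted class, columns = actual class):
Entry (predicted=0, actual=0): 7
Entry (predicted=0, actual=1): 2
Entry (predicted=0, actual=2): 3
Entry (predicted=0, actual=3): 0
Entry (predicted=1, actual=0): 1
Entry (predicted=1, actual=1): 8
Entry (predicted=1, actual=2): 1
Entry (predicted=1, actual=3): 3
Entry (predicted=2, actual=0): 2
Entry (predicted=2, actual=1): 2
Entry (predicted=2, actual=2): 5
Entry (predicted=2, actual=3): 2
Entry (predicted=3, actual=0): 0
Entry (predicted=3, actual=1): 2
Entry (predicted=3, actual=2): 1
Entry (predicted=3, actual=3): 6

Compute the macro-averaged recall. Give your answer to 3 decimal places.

0.579

Per-class recall (TP/(TP+FN)):
  0: TP=7, FN=1+2+0=3 → 7/10 = 0.7000
  1: TP=8, FN=2+2+2=6 → 8/14 = 0.5714
  2: TP=5, FN=3+1+1=5 → 5/10 = 0.5000
  3: TP=6, FN=0+3+2=5 → 6/11 = 0.5455
Macro-recall = mean = (0.7000 + 0.5714 + 0.5000 + 0.5455) / 4 = 0.579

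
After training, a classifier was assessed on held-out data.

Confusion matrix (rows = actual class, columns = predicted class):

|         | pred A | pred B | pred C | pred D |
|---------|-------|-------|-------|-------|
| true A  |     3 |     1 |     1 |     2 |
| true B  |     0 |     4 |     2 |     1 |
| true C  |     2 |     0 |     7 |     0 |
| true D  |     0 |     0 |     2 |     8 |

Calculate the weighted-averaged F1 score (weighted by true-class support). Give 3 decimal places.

0.660

Per-class F1 score (2·TP/(2·TP+FP+FN)):
  A: TP=3, FP=0+2+0=2, FN=1+1+2=4 → 6/12 = 0.5000
  B: TP=4, FP=1+0+0=1, FN=0+2+1=3 → 8/12 = 0.6667
  C: TP=7, FP=1+2+2=5, FN=2+0+0=2 → 14/21 = 0.6667
  D: TP=8, FP=2+1+0=3, FN=0+0+2=2 → 16/21 = 0.7619
Weighted-F1 score = Σ (supportᵢ/N)·F1 scoreᵢ with N=33: (7/33)·0.5000 + (7/33)·0.6667 + (9/33)·0.6667 + (10/33)·0.7619 = 0.660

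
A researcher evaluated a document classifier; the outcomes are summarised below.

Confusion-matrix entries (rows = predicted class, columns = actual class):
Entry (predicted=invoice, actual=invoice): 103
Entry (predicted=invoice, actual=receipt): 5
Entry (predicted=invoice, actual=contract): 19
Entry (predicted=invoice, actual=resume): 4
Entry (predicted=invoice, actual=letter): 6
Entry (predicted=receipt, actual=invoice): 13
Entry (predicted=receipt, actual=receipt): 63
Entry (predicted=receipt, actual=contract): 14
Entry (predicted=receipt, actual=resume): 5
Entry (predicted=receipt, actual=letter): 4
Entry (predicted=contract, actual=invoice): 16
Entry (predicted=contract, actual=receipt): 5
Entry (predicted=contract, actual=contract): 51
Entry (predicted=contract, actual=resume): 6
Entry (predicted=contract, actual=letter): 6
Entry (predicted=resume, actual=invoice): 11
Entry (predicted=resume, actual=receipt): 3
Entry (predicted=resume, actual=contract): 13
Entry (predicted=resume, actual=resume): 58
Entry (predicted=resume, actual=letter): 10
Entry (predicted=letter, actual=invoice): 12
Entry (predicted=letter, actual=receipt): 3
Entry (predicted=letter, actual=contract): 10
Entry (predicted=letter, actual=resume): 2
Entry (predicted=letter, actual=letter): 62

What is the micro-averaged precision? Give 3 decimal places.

Micro-averaging pools counts across classes: ΣTP=337, ΣFP=167, ΣFN=167.
Micro-precision = TP/(TP+FP) on pooled counts = 0.669 (equals overall accuracy in single-label multiclass).

0.669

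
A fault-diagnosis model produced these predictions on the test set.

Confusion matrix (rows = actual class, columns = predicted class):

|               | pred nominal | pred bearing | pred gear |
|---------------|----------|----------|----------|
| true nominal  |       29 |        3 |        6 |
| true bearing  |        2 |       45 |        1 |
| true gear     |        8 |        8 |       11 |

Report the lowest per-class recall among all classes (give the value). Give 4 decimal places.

0.4074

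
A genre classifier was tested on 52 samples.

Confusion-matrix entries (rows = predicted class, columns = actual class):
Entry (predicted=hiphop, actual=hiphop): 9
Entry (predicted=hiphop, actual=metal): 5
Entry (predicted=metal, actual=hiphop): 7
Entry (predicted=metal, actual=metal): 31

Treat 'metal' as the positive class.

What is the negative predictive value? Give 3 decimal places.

NPV = TN/(TN+FN) = 9/(9+5) = 0.643

0.643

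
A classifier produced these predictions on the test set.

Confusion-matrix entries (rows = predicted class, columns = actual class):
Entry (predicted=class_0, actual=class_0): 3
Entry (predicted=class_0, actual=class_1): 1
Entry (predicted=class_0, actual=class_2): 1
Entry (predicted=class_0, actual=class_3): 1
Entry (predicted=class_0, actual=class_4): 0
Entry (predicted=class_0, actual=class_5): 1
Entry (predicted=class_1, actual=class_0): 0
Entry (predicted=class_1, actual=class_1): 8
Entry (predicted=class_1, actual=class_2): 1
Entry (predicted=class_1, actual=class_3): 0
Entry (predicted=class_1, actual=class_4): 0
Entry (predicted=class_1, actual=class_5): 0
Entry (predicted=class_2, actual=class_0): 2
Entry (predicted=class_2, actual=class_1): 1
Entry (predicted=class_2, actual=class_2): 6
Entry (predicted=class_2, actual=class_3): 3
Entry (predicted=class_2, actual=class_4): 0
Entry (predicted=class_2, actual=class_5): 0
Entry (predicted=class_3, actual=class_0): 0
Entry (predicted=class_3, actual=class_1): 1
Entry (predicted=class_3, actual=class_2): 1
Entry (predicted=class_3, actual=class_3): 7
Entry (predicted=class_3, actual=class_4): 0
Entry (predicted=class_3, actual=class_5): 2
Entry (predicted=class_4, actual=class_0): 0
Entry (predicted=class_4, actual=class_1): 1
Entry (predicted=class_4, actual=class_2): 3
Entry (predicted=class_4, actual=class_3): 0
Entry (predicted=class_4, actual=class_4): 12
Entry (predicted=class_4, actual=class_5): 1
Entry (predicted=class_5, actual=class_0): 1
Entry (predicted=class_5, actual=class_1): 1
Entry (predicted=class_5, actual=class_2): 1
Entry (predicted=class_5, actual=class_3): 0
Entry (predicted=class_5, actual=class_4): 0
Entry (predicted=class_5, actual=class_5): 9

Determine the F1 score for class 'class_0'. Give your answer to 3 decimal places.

0.462

F1 score = 2·TP/(2·TP+FP+FN).
class_0: TP=3, FP=1+1+1+0+1=4, FN=0+2+0+0+1=3 → 6/13 = 0.4615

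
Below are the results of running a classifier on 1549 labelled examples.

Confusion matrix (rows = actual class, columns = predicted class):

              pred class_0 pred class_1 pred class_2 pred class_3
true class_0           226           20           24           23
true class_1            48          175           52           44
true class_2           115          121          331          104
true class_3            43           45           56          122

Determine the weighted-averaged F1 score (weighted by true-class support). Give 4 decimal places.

0.5518

Per-class F1 score (2·TP/(2·TP+FP+FN)):
  class_0: TP=226, FP=48+115+43=206, FN=20+24+23=67 → 452/725 = 0.62345
  class_1: TP=175, FP=20+121+45=186, FN=48+52+44=144 → 350/680 = 0.51471
  class_2: TP=331, FP=24+52+56=132, FN=115+121+104=340 → 662/1134 = 0.58377
  class_3: TP=122, FP=23+44+104=171, FN=43+45+56=144 → 244/559 = 0.43649
Weighted-F1 score = Σ (supportᵢ/N)·F1 scoreᵢ with N=1549: (293/1549)·0.62345 + (319/1549)·0.51471 + (671/1549)·0.58377 + (266/1549)·0.43649 = 0.5518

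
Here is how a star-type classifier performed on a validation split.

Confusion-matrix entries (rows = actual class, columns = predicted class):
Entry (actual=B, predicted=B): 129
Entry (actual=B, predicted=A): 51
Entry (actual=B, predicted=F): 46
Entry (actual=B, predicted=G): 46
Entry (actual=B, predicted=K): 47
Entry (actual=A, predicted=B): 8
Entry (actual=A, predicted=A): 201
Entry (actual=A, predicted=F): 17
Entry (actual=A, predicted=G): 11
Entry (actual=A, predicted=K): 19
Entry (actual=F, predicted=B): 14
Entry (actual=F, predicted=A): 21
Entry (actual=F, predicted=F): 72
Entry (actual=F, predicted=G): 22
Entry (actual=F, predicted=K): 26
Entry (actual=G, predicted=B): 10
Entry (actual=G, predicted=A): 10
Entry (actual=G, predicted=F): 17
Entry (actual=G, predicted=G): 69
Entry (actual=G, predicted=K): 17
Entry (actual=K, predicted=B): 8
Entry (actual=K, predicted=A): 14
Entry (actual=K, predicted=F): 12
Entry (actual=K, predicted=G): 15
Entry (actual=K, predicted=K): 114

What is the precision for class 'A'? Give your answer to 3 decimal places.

0.677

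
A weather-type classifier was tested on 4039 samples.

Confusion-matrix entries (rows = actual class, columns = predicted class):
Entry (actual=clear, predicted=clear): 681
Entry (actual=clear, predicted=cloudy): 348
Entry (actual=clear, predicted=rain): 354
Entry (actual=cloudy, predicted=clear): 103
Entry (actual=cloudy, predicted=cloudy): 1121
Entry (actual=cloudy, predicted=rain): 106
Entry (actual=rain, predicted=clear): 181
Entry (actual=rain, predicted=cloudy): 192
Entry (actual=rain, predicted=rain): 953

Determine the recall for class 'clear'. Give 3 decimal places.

Take TP from the diagonal, FP from the rest of the 'clear' prediction marginal, FN from the rest of the 'clear' actual marginal.
recall = TP/(TP+FN).
clear: TP=681, FN=348+354=702 → 681/1383 = 0.4924

0.492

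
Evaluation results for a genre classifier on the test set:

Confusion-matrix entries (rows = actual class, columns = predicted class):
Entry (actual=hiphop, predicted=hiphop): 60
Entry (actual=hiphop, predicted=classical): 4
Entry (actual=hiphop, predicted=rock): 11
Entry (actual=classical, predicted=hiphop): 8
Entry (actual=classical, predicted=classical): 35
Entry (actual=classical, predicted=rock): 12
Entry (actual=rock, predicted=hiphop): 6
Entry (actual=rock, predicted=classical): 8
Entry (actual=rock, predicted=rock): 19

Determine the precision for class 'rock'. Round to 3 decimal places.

precision = TP/(TP+FP).
rock: TP=19, FP=11+12=23 → 19/42 = 0.4524

0.452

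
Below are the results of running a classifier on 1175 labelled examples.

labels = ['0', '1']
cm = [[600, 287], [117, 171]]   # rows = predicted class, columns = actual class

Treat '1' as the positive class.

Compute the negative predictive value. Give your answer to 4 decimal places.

NPV = TN/(TN+FN) = 600/(600+287) = 0.6764

0.6764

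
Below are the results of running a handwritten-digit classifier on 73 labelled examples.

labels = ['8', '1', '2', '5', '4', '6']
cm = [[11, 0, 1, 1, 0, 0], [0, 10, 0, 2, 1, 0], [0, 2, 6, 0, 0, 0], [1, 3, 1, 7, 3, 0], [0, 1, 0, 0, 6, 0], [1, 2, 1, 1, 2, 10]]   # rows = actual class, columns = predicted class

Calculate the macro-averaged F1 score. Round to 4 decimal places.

Per-class F1 score (2·TP/(2·TP+FP+FN)):
  8: TP=11, FP=0+0+1+0+1=2, FN=0+1+1+0+0=2 → 22/26 = 0.84615
  1: TP=10, FP=0+2+3+1+2=8, FN=0+0+2+1+0=3 → 20/31 = 0.64516
  2: TP=6, FP=1+0+1+0+1=3, FN=0+2+0+0+0=2 → 12/17 = 0.70588
  5: TP=7, FP=1+2+0+0+1=4, FN=1+3+1+3+0=8 → 14/26 = 0.53846
  4: TP=6, FP=0+1+0+3+2=6, FN=0+1+0+0+0=1 → 12/19 = 0.63158
  6: TP=10, FP=0+0+0+0+0=0, FN=1+2+1+1+2=7 → 20/27 = 0.74074
Macro-F1 score = mean = (0.84615 + 0.64516 + 0.70588 + 0.53846 + 0.63158 + 0.74074) / 6 = 0.6847

0.6847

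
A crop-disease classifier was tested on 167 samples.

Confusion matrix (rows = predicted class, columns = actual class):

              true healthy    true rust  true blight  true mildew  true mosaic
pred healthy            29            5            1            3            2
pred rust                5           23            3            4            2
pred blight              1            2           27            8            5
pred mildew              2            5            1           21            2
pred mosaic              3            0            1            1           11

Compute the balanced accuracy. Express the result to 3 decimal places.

0.654

Balanced accuracy = mean of per-class recall.
  healthy: recall = 29/40 = 0.7250
  rust: recall = 23/35 = 0.6571
  blight: recall = 27/33 = 0.8182
  mildew: recall = 21/37 = 0.5676
  mosaic: recall = 11/22 = 0.5000
Mean = (0.7250 + 0.6571 + 0.8182 + 0.5676 + 0.5000) / 5 = 0.654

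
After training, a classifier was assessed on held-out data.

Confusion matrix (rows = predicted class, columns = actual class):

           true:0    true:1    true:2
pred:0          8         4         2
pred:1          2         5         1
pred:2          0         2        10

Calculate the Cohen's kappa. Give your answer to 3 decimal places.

0.516

Observed agreement pₒ = trace/N = 23/34 = 0.6765
Expected agreement pₑ = Σ (rowᵢ·colᵢ)/N² = (10·14 + 11·8 + 13·12)/34² = 0.3322
κ = (pₒ − pₑ)/(1 − pₑ) = (0.6765 − 0.3322)/(1 − 0.3322) = 0.516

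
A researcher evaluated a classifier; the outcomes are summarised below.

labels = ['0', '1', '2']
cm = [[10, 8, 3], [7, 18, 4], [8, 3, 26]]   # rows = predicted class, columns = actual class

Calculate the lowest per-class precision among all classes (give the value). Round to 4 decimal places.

Per-class precision (TP/(TP+FP)):
  0: TP=10, FP=8+3=11 → 10/21 = 0.47619
  1: TP=18, FP=7+4=11 → 18/29 = 0.62069
  2: TP=26, FP=8+3=11 → 26/37 = 0.70270
Lowest is class '0' with precision = 0.4762.

0.4762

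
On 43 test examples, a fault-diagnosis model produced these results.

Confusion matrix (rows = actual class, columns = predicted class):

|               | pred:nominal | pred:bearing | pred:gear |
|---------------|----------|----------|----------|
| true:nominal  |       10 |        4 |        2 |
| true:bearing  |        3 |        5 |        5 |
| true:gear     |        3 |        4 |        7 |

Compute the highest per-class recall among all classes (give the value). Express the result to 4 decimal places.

0.6250

Per-class recall (TP/(TP+FN)):
  nominal: TP=10, FN=4+2=6 → 10/16 = 0.62500
  bearing: TP=5, FN=3+5=8 → 5/13 = 0.38462
  gear: TP=7, FN=3+4=7 → 7/14 = 0.50000
Highest is class 'nominal' with recall = 0.6250.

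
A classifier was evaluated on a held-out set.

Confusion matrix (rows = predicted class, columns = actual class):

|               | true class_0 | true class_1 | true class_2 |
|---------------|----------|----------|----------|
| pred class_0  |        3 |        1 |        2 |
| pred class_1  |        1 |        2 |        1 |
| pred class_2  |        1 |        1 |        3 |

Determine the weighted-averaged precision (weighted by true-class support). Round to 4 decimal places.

Per-class precision (TP/(TP+FP)):
  class_0: TP=3, FP=1+2=3 → 3/6 = 0.50000
  class_1: TP=2, FP=1+1=2 → 2/4 = 0.50000
  class_2: TP=3, FP=1+1=2 → 3/5 = 0.60000
Weighted-precision = Σ (supportᵢ/N)·precisionᵢ with N=15: (5/15)·0.50000 + (4/15)·0.50000 + (6/15)·0.60000 = 0.5400

0.5400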